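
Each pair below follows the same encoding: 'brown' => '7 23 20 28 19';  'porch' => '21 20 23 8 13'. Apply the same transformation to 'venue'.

27 10 19 26 10

b is letter #2 and maps to 7: an offset of 5. Letters become their 1-based position plus 5 (so a→6, b→7, …).
For venue: v=22→27, e=5→10, n=14→19, u=21→26, e=5→10.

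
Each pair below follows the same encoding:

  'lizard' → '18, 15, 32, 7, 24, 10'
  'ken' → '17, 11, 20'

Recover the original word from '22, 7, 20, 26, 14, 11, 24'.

l is letter #12 and maps to 18: an offset of 6. Letters become their 1-based position plus 6 (so a→7, b→8, …).
Reversing it on 22, 7, 20, 26, 14, 11, 24: 22→(22−6)÷1=16=p, 7→(7−6)÷1=1=a, 20→(20−6)÷1=14=n, 26→(26−6)÷1=20=t, 14→(14−6)÷1=8=h, 11→(11−6)÷1=5=e, 24→(24−6)÷1=18=r.

panther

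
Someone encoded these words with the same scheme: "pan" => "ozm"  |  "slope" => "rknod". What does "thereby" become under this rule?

Compare letters: p→o is +25, a→z is +25, n→m is +25 — a constant shift. It's a constant shift of +25 (ROT25).
On thereby: t+25=s, h+25=g, e+25=d, r+25=q, e+25=d, b+25=a, y+25=x.

sgdqdax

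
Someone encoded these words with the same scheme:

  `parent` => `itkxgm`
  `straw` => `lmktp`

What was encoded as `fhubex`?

mobile

Compare letters: p→i is +19, a→t is +19, r→k is +19 — a constant shift. It's a constant shift of +19 (ROT19).
Undoing it on fhubex: f−19=m, h−19=o, u−19=b, b−19=i, e−19=l, x−19=e.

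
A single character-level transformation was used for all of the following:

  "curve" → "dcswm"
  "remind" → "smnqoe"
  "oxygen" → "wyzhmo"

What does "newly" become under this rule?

The shift depends on letter class: consonant c→d is +1, but vowel u→c is +8. Two shifts are in play — +8 for a/e/i/o/u, +1 for every other letter.
On newly: n(cons)+1=o, e(vowel)+8=m, w(cons)+1=x, l(cons)+1=m, y(cons)+1=z.

omxmz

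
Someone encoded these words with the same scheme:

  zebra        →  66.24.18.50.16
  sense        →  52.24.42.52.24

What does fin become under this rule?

26.32.42

Each letter becomes 2×(its alphabet position, a=1..z=26) + 14.
Applying it to fin: f=6→26, i=9→32, n=14→42.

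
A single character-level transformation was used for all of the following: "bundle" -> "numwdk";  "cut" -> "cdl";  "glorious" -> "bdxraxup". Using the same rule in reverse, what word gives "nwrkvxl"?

The output letters match the input read backwards, each shifted +9: bundle reversed is eldnub. Read the word backwards and shift each letter +9.
Reversing it on nwrkvxl: shift back: n−9=e, w−9=n, r−9=i, k−9=b, v−9=m, x−9=o, l−9=c → enibmoc; then reverse → combine.

combine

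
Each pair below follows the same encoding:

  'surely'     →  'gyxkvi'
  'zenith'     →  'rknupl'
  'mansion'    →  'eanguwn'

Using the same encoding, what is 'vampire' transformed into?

s(18)→g(6) and u(20)→y(24) fit y≡9x+0 (mod 26); the inverse of 9 mod 26 is 3. Each letter's alphabet position (a=0..z=25) is mapped through 9·x+0 mod 26 — an affine cipher.
Applying it to vampire: v(21)→9·21+0≡7=h; a(0)→9·0+0≡0=a; m(12)→9·12+0≡4=e; p(15)→9·15+0≡5=f; i(8)→9·8+0≡20=u; r(17)→9·17+0≡23=x; e(4)→9·4+0≡10=k (all mod 26).

haefuxk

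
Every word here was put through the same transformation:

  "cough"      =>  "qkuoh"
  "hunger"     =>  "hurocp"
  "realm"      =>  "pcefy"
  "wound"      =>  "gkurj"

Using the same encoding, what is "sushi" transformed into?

This is an affine cipher: with a=0,…,z=25, each position x becomes (19x+4) mod 26.
On sushi: s(18)→19·18+4≡8=i; u(20)→19·20+4≡20=u; s(18)→19·18+4≡8=i; h(7)→19·7+4≡7=h; i(8)→19·8+4≡0=a (all mod 26).

iuiha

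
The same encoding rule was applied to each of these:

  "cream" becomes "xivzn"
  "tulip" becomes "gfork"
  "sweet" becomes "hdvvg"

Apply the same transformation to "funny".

Each pair mirrors across the alphabet (c↔x, r↔i, e↔v): positions sum to 25. Each letter is replaced by its mirror in the alphabet: a↔z, b↔y, c↔x, and so on (the Atbash cipher).
On funny: f↔u, u↔f, n↔m, n↔m, y↔b.

ufmmb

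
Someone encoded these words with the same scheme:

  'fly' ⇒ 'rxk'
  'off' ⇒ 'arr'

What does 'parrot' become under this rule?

bmddaf

Compare letters: f→r is +12, l→x is +12, y→k is +12 — a constant shift. This is a Caesar cipher with shift 12.
For parrot: p+12=b, a+12=m, r+12=d, r+12=d, o+12=a, t+12=f.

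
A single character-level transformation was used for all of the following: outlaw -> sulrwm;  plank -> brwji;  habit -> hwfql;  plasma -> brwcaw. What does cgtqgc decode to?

series

Each letter's alphabet position (a=0..z=25) is mapped through 9·x+22 mod 26 — an affine cipher.
Decoding cgtqgc: c(2)→3·(2−22)≡18=s; g(6)→3·(6−22)≡4=e; t(19)→3·(19−22)≡17=r; q(16)→3·(16−22)≡8=i; g(6)→3·(6−22)≡4=e; c(2)→3·(2−22)≡18=s (all mod 26).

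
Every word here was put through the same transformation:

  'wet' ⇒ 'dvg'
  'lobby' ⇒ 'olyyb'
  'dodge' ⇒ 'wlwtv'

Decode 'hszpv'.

Each pair mirrors across the alphabet (w↔d, e↔v, t↔g): positions sum to 25. Letters are reflected about the middle of the alphabet (position → 25−position): Atbash.
Decoding hszpv: h↔s, s↔h, z↔a, p↔k, v↔e.

shake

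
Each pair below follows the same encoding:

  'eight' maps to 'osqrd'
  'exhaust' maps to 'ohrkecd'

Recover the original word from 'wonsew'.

Compare letters: e→o is +10, i→s is +10, g→q is +10 — a constant shift. This is a Caesar cipher with shift 10.
Decoding wonsew: w−10=m, o−10=e, n−10=d, s−10=i, e−10=u, w−10=m.

medium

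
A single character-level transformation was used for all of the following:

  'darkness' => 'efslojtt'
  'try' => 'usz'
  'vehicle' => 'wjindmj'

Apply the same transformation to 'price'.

The shift depends on letter class: consonant d→e is +1, but vowel a→f is +5. Vowels shift forward by 5 and consonants shift forward by 1.
For price: p(cons)+1=q, r(cons)+1=s, i(vowel)+5=n, c(cons)+1=d, e(vowel)+5=j.

qsndj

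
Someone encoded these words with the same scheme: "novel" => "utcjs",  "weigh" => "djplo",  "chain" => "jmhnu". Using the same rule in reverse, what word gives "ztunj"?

sonic

Shifts by position in novel: pos 0: n→u (+7), pos 1: o→t (+5), pos 2: v→c (+7), pos 3: e→j (+5) — repeating every 2. It's a Vigenère-style cipher with numeric key [7,5]: position i shifts by key[i mod 2].
Reversing it on ztunj: z−7=s, t−5=o, u−7=n, n−5=i, j−7=c.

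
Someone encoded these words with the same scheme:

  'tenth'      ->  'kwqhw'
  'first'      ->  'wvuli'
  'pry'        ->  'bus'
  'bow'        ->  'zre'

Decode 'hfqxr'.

Two steps: reverse the string, then apply a Caesar shift of +3.
Undoing it on hfqxr: shift back: h−3=e, f−3=c, q−3=n, x−3=u, r−3=o → ecnuo; then reverse → ounce.

ounce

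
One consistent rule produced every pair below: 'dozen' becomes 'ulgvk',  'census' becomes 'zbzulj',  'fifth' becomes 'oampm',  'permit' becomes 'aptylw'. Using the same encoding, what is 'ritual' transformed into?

shbapy

Read the word backwards and shift each letter +7.
Applying it to ritual: reverse → lautir; then shift: l+7=s, a+7=h, u+7=b, t+7=a, i+7=p, r+7=y.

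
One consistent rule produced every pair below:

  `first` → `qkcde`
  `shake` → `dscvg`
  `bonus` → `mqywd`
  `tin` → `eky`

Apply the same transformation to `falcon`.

The shift depends on letter class: consonant f→q is +11, but vowel i→k is +2. Two shifts are in play — +2 for a/e/i/o/u, +11 for every other letter.
For falcon: f(cons)+11=q, a(vowel)+2=c, l(cons)+11=w, c(cons)+11=n, o(vowel)+2=q, n(cons)+11=y.

qcwnqy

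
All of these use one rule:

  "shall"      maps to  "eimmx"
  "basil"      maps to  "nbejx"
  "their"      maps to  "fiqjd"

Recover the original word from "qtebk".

essay

Shifts by position in shall: pos 0: s→e (+12), pos 1: h→i (+1), pos 2: a→m (+12), pos 3: l→m (+1) — repeating every 2. It's a Vigenère-style cipher with numeric key [12,1]: position i shifts by key[i mod 2].
Decoding qtebk: q−12=e, t−1=s, e−12=s, b−1=a, k−12=y.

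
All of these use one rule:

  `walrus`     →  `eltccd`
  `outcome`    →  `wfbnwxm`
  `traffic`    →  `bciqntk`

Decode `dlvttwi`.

vanilla

Shifts by position in walrus: pos 0: w→e (+8), pos 1: a→l (+11), pos 2: l→t (+8), pos 3: r→c (+11) — repeating every 2. It's a Vigenère-style cipher with numeric key [8,11]: position i shifts by key[i mod 2].
Reversing it on dlvttwi: d−8=v, l−11=a, v−8=n, t−11=i, t−8=l, w−11=l, i−8=a.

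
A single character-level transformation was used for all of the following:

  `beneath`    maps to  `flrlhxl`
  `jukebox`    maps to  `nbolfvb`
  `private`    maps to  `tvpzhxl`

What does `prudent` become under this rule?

The shift depends on letter class: consonant b→f is +4, but vowel e→l is +7. The rule splits by letter class: vowels +7, consonants +4.
On prudent: p(cons)+4=t, r(cons)+4=v, u(vowel)+7=b, d(cons)+4=h, e(vowel)+7=l, n(cons)+4=r, t(cons)+4=x.

tvbhlrx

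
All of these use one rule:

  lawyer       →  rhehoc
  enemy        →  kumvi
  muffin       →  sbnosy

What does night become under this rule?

tpoqd

In lawyer: l→r is +6, a→h is +7, w→e is +8, y→h is +9 — the shift increases by 1 each position. Each letter shifts forward by (position + 6), i.e. 6, 7, 8, … — the shift grows by one for each successive letter.
Applying it to night: n+6=t, i+7=p, g+8=o, h+9=q, t+10=d.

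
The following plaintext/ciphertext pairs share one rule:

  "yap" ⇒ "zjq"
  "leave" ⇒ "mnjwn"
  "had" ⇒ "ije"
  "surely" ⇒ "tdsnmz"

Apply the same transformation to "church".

didsdi

The shift depends on letter class: consonant y→z is +1, but vowel a→j is +9. The rule splits by letter class: vowels +9, consonants +1.
On church: c(cons)+1=d, h(cons)+1=i, u(vowel)+9=d, r(cons)+1=s, c(cons)+1=d, h(cons)+1=i.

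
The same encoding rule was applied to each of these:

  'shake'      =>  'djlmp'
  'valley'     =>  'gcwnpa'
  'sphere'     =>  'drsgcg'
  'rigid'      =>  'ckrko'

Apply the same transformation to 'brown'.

mtzyy

Shifts by position in shake: pos 0: s→d (+11), pos 1: h→j (+2), pos 2: a→l (+11), pos 3: k→m (+2) — repeating every 2. A repeating key of period 2 is used — shifts +11, +2 over and over.
On brown: b+11=m, r+2=t, o+11=z, w+2=y, n+11=y.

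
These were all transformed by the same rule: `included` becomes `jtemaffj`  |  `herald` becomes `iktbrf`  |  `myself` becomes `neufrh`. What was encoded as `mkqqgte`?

Shifts by position in included: pos 0: i→j (+1), pos 1: n→t (+6), pos 2: c→e (+2), pos 3: l→m (+1), pos 4: u→a (+6), pos 5: d→f (+2) — repeating every 3. The shifts repeat in a cycle of length 3: positions 0,1,… shift by +1, +6, +2, then the pattern repeats.
Undoing it on mkqqgte: m−1=l, k−6=e, q−2=o, q−1=p, g−6=a, t−2=r, e−1=d.

leopard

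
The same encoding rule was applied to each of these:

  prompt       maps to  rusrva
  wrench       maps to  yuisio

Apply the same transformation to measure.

In prompt: p→r is +2, r→u is +3, o→s is +4, m→r is +5 — the shift increases by 1 each position. Letter i (0-indexed) is shifted by i+2, so successive shifts are 2, 3, 4, ….
On measure: m+2=o, e+3=h, a+4=e, s+5=x, u+6=a, r+7=y, e+8=m.

ohexaym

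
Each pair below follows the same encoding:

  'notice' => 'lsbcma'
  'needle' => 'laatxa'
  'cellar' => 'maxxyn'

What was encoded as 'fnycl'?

brain

n(13)→l(11) and o(14)→s(18) fit y≡7x+24 (mod 26); the inverse of 7 mod 26 is 15. This is an affine cipher: with a=0,…,z=25, each position x becomes (7x+24) mod 26.
Decoding fnycl: f(5)→15·(5−24)≡1=b; n(13)→15·(13−24)≡17=r; y(24)→15·(24−24)≡0=a; c(2)→15·(2−24)≡8=i; l(11)→15·(11−24)≡13=n (all mod 26).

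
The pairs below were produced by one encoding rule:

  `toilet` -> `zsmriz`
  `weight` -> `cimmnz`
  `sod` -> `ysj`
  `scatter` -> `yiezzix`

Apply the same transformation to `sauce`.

yeyii

The shift depends on letter class: consonant t→z is +6, but vowel o→s is +4. Two shifts are in play — +4 for a/e/i/o/u, +6 for every other letter.
Applying it to sauce: s(cons)+6=y, a(vowel)+4=e, u(vowel)+4=y, c(cons)+6=i, e(vowel)+4=i.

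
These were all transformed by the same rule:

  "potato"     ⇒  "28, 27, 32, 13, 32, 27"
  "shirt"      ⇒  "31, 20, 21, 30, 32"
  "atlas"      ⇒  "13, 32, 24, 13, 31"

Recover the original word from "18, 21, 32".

p is letter #16 and maps to 28: an offset of 12. Each letter is replaced by its alphabet position (a=1..z=26) + 12.
Undoing it on 18, 21, 32: 18→(18−12)÷1=6=f, 21→(21−12)÷1=9=i, 32→(32−12)÷1=20=t.

fit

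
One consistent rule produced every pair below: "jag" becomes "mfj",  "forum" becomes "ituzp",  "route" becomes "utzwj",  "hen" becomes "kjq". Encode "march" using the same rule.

pfufk

The shift depends on letter class: consonant j→m is +3, but vowel a→f is +5. The rule splits by letter class: vowels +5, consonants +3.
On march: m(cons)+3=p, a(vowel)+5=f, r(cons)+3=u, c(cons)+3=f, h(cons)+3=k.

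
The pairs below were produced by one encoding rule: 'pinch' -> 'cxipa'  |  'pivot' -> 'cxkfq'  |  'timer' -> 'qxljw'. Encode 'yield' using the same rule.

p(15)→c(2) and i(8)→x(23) fit y≡23x+21 (mod 26); the inverse of 23 mod 26 is 17. Treating letters as 0–25, the rule is x ↦ 23x + 21 (mod 26).
Applying it to yield: y(24)→23·24+21≡1=b; i(8)→23·8+21≡23=x; e(4)→23·4+21≡9=j; l(11)→23·11+21≡14=o; d(3)→23·3+21≡12=m (all mod 26).

bxjom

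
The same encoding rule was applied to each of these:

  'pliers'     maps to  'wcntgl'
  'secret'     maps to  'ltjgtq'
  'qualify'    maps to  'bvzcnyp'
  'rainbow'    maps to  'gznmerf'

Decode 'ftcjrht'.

p(15)→w(22) and l(11)→c(2) fit y≡5x+25 (mod 26); the inverse of 5 mod 26 is 21. Each letter's alphabet position (a=0..z=25) is mapped through 5·x+25 mod 26 — an affine cipher.
Decoding ftcjrht: f(5)→21·(5−25)≡22=w; t(19)→21·(19−25)≡4=e; c(2)→21·(2−25)≡11=l; j(9)→21·(9−25)≡2=c; r(17)→21·(17−25)≡14=o; h(7)→21·(7−25)≡12=m; t(19)→21·(19−25)≡4=e (all mod 26).

welcome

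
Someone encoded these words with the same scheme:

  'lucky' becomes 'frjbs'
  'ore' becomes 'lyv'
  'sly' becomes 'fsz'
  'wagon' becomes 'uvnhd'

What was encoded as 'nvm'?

fog

The output letters match the input read backwards, each shifted +7: lucky reversed is ykcul. The word is reversed, then every letter is shifted forward by 7.
Decoding nvm: shift back: n−7=g, v−7=o, m−7=f → gof; then reverse → fog.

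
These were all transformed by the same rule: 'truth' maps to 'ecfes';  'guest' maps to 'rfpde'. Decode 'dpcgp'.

Compare letters: t→e is +11, r→c is +11, u→f is +11 — a constant shift. This is a Caesar cipher with shift 11.
Undoing it on dpcgp: d−11=s, p−11=e, c−11=r, g−11=v, p−11=e.

serve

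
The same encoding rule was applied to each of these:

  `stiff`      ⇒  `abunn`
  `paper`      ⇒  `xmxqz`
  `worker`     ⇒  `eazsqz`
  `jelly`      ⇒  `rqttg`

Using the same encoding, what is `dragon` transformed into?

lzmoav

The shift depends on letter class: consonant s→a is +8, but vowel i→u is +12. The rule splits by letter class: vowels +12, consonants +8.
Applying it to dragon: d(cons)+8=l, r(cons)+8=z, a(vowel)+12=m, g(cons)+8=o, o(vowel)+12=a, n(cons)+8=v.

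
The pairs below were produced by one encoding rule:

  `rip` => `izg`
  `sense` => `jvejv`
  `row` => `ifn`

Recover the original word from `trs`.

cab

Compare letters: r→i is +17, i→z is +17, p→g is +17 — a constant shift. It's a constant shift of +17 (ROT17).
Undoing it on trs: t−17=c, r−17=a, s−17=b.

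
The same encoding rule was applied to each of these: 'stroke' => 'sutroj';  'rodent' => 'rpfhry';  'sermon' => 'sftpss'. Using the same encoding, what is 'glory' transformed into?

gmquc

The shift increases by 1 at each position, starting from +0: 0, 1, 2, ….
Applying it to glory: g+0=g, l+1=m, o+2=q, r+3=u, y+4=c.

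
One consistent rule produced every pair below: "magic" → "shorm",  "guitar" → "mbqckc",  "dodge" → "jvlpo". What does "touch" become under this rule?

In magic: m→s is +6, a→h is +7, g→o is +8, i→r is +9 — the shift increases by 1 each position. Each letter shifts forward by (position + 6), i.e. 6, 7, 8, … — the shift grows by one for each successive letter.
On touch: t+6=z, o+7=v, u+8=c, c+9=l, h+10=r.

zvclr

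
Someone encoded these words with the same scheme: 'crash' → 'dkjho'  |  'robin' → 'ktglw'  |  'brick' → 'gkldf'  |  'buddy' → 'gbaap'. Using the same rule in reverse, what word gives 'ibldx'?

This is an affine cipher: with a=0,…,z=25, each position x becomes (23x+9) mod 26.
Reversing it on ibldx: i(8)→17·(8−9)≡9=j; b(1)→17·(1−9)≡20=u; l(11)→17·(11−9)≡8=i; d(3)→17·(3−9)≡2=c; x(23)→17·(23−9)≡4=e (all mod 26).

juice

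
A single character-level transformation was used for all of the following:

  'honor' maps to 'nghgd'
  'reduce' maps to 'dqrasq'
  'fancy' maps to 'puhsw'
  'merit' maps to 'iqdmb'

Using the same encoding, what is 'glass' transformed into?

Each letter's alphabet position (a=0..z=25) is mapped through 25·x+20 mod 26 — an affine cipher.
For glass: g(6)→25·6+20≡14=o; l(11)→25·11+20≡9=j; a(0)→25·0+20≡20=u; s(18)→25·18+20≡2=c; s(18)→25·18+20≡2=c (all mod 26).

ojucc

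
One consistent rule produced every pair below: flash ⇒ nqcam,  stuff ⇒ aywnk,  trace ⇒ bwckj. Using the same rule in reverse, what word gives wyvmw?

otter

Shifts by position in flash: pos 0: f→n (+8), pos 1: l→q (+5), pos 2: a→c (+2), pos 3: s→a (+8), pos 4: h→m (+5) — repeating every 3. A repeating key of period 3 is used — shifts +8, +5, +2 over and over.
Undoing it on wyvmw: w−8=o, y−5=t, v−2=t, m−8=e, w−5=r.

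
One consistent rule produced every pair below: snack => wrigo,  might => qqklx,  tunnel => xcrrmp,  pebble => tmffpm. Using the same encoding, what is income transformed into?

qrgwqm

The shift depends on letter class: consonant s→w is +4, but vowel a→i is +8. Vowels shift forward by 8 and consonants shift forward by 4.
For income: i(vowel)+8=q, n(cons)+4=r, c(cons)+4=g, o(vowel)+8=w, m(cons)+4=q, e(vowel)+8=m.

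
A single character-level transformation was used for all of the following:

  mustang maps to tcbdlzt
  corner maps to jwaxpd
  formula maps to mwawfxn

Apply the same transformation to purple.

In mustang: m→t is +7, u→c is +8, s→b is +9, t→d is +10 — the shift increases by 1 each position. The shift increases by 1 at each position, starting from +7: 7, 8, 9, ….
For purple: p+7=w, u+8=c, r+9=a, p+10=z, l+11=w, e+12=q.

wcazwq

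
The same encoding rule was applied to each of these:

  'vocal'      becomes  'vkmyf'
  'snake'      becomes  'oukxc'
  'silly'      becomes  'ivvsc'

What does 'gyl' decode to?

The word is reversed, then every letter is shifted forward by 10.
Reversing it on gyl: shift back: g−10=w, y−10=o, l−10=b → wob; then reverse → bow.

bow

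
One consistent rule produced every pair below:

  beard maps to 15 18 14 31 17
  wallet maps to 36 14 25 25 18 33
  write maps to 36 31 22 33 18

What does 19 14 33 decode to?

Each letter is replaced by its alphabet position (a=1..z=26) + 13.
Reversing it on 19 14 33: 19→(19−13)÷1=6=f, 14→(14−13)÷1=1=a, 33→(33−13)÷1=20=t.

fat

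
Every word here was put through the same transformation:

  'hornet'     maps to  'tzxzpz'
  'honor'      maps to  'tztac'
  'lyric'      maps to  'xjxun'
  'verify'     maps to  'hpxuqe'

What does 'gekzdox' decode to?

utensil

Shifts by position in hornet: pos 0: h→t (+12), pos 1: o→z (+11), pos 2: r→x (+6), pos 3: n→z (+12), pos 4: e→p (+11), pos 5: t→z (+6) — repeating every 3. A repeating key of period 3 is used — shifts +12, +11, +6 over and over.
Reversing it on gekzdox: g−12=u, e−11=t, k−6=e, z−12=n, d−11=s, o−6=i, x−12=l.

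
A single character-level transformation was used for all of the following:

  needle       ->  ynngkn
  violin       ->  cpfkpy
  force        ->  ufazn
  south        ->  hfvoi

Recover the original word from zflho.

Treating letters as 0–25, the rule is x ↦ 7x + 11 (mod 26).
Decoding zflho: z(25)→15·(25−11)≡2=c; f(5)→15·(5−11)≡14=o; l(11)→15·(11−11)≡0=a; h(7)→15·(7−11)≡18=s; o(14)→15·(14−11)≡19=t (all mod 26).

coast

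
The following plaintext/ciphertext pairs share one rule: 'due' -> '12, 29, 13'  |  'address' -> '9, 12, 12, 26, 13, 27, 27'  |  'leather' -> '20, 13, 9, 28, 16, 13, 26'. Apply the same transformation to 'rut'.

26, 29, 28

d is letter #4 and maps to 12: an offset of 8. The number is (letter's place in the alphabet, a=1) + 8.
For rut: r=18→26, u=21→29, t=20→28.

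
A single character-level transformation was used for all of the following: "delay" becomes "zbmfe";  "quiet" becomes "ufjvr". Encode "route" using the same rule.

fuvps

The output letters match the input read backwards, each shifted +1: delay reversed is yaled. The word is reversed, then every letter is shifted forward by 1.
For route: reverse → etuor; then shift: e+1=f, t+1=u, u+1=v, o+1=p, r+1=s.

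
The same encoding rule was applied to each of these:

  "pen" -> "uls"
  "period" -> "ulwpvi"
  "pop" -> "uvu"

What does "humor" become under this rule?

The shift depends on letter class: consonant p→u is +5, but vowel e→l is +7. Two shifts are in play — +7 for a/e/i/o/u, +5 for every other letter.
Applying it to humor: h(cons)+5=m, u(vowel)+7=b, m(cons)+5=r, o(vowel)+7=v, r(cons)+5=w.

mbrvw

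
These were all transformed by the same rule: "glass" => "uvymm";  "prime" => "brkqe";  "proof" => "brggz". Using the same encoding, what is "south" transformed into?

g(6)→u(20) and l(11)→v(21) fit y≡21x+24 (mod 26); the inverse of 21 mod 26 is 5. Treating letters as 0–25, the rule is x ↦ 21x + 24 (mod 26).
Applying it to south: s(18)→21·18+24≡12=m; o(14)→21·14+24≡6=g; u(20)→21·20+24≡2=c; t(19)→21·19+24≡7=h; h(7)→21·7+24≡15=p (all mod 26).

mgchp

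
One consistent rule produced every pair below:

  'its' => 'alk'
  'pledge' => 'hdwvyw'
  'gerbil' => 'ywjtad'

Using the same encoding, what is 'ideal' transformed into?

avwsd

Compare letters: i→a is +18, t→l is +18, s→k is +18 — a constant shift. This is a Caesar cipher with shift 18.
For ideal: i+18=a, d+18=v, e+18=w, a+18=s, l+18=d.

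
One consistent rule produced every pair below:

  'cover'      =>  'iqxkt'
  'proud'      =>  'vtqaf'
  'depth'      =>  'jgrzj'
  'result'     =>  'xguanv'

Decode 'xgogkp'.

Shifts by position in cover: pos 0: c→i (+6), pos 1: o→q (+2), pos 2: v→x (+2), pos 3: e→k (+6), pos 4: r→t (+2) — repeating every 3. The shifts repeat in a cycle of length 3: positions 0,1,… shift by +6, +2, +2, then the pattern repeats.
Undoing it on xgogkp: x−6=r, g−2=e, o−2=m, g−6=a, k−2=i, p−2=n.

remain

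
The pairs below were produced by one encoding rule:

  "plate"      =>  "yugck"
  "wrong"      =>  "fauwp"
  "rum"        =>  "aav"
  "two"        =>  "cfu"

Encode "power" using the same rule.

yufka

The shift depends on letter class: consonant p→y is +9, but vowel a→g is +6. Two shifts are in play — +6 for a/e/i/o/u, +9 for every other letter.
For power: p(cons)+9=y, o(vowel)+6=u, w(cons)+9=f, e(vowel)+6=k, r(cons)+9=a.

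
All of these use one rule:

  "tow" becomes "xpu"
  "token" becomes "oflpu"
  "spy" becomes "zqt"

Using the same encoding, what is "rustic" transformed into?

djutvs

The output letters match the input read backwards, each shifted +1: tow reversed is wot. Two steps: reverse the string, then apply a Caesar shift of +1.
For rustic: reverse → citsur; then shift: c+1=d, i+1=j, t+1=u, s+1=t, u+1=v, r+1=s.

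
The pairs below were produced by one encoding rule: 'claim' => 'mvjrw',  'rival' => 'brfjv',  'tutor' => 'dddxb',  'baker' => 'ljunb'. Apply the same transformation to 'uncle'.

The shift depends on letter class: consonant c→m is +10, but vowel a→j is +9. Two shifts are in play — +9 for a/e/i/o/u, +10 for every other letter.
Applying it to uncle: u(vowel)+9=d, n(cons)+10=x, c(cons)+10=m, l(cons)+10=v, e(vowel)+9=n.

dxmvn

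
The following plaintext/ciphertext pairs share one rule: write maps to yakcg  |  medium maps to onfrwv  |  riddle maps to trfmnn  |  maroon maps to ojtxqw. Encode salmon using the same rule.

Shifts by position in write: pos 0: w→y (+2), pos 1: r→a (+9), pos 2: i→k (+2), pos 3: t→c (+9) — repeating every 2. A repeating key of period 2 is used — shifts +2, +9 over and over.
For salmon: s+2=u, a+9=j, l+2=n, m+9=v, o+2=q, n+9=w.

ujnvqw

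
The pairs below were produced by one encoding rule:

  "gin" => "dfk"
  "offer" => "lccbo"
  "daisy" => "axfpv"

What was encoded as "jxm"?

map

Compare letters: g→d is +23, i→f is +23, n→k is +23 — a constant shift. Every letter moves 23 places later in the alphabet, wrapping around z→a.
Undoing it on jxm: j−23=m, x−23=a, m−23=p.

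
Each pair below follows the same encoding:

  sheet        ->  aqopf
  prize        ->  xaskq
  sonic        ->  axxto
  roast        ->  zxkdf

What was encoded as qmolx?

ideal

In sheet: s→a is +8, h→q is +9, e→o is +10, e→p is +11 — the shift increases by 1 each position. Each letter shifts forward by (position + 8), i.e. 8, 9, 10, … — the shift grows by one for each successive letter.
Undoing it on qmolx: q−8=i, m−9=d, o−10=e, l−11=a, x−12=l.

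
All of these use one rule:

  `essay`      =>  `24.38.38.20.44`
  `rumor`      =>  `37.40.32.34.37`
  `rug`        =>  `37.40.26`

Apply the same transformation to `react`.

37.24.20.22.39

Each letter is replaced by its alphabet position (a=1..z=26) + 19.
On react: r=18→37, e=5→24, a=1→20, c=3→22, t=20→39.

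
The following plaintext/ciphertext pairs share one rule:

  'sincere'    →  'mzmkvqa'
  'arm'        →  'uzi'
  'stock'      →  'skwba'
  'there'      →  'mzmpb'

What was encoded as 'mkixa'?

space

The output letters match the input read backwards, each shifted +8: sincere reversed is erecnis. The word is reversed, then every letter is shifted forward by 8.
Reversing it on mkixa: shift back: m−8=e, k−8=c, i−8=a, x−8=p, a−8=s → ecaps; then reverse → space.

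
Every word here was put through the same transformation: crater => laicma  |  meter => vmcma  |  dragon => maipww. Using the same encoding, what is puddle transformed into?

The shift depends on letter class: consonant c→l is +9, but vowel a→i is +8. Two shifts are in play — +8 for a/e/i/o/u, +9 for every other letter.
Applying it to puddle: p(cons)+9=y, u(vowel)+8=c, d(cons)+9=m, d(cons)+9=m, l(cons)+9=u, e(vowel)+8=m.

ycmmum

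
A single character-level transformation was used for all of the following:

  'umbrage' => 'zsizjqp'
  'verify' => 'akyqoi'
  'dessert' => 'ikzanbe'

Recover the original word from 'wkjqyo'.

In umbrage: u→z is +5, m→s is +6, b→i is +7, r→z is +8 — the shift increases by 1 each position. The shift increases by 1 at each position, starting from +5: 5, 6, 7, ….
Decoding wkjqyo: w−5=r, k−6=e, j−7=c, q−8=i, y−9=p, o−10=e.

recipe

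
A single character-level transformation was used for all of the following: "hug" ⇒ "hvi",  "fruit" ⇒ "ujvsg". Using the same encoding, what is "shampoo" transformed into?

ppqnbit

The output letters match the input read backwards, each shifted +1: hug reversed is guh. Two steps: reverse the string, then apply a Caesar shift of +1.
For shampoo: reverse → oopmahs; then shift: o+1=p, o+1=p, p+1=q, m+1=n, a+1=b, h+1=i, s+1=t.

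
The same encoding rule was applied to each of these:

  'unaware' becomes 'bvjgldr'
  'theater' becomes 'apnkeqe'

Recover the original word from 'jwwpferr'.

confused

In unaware: u→b is +7, n→v is +8, a→j is +9, w→g is +10 — the shift increases by 1 each position. Each letter shifts forward by (position + 7), i.e. 7, 8, 9, … — the shift grows by one for each successive letter.
Decoding jwwpferr: j−7=c, w−8=o, w−9=n, p−10=f, f−11=u, e−12=s, r−13=e, r−14=d.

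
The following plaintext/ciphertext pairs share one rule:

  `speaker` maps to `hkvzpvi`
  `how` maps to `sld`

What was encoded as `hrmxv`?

since

Each pair mirrors across the alphabet (s↔h, p↔k, e↔v): positions sum to 25. Each letter is replaced by its mirror in the alphabet: a↔z, b↔y, c↔x, and so on (the Atbash cipher).
Decoding hrmxv: h↔s, r↔i, m↔n, x↔c, v↔e.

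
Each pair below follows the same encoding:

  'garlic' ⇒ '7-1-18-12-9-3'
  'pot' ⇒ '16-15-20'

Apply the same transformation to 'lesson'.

12-5-19-19-15-14

Letters become their 1-indexed alphabet positions: a=1 … z=26.
Applying it to lesson: l=12→12, e=5→5, s=19→19, s=19→19, o=15→15, n=14→14.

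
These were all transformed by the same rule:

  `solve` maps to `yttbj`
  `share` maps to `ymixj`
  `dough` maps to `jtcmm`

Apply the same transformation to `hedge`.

njlmj

It's a Vigenère-style cipher with numeric key [6,5,8]: position i shifts by key[i mod 3].
On hedge: h+6=n, e+5=j, d+8=l, g+6=m, e+5=j.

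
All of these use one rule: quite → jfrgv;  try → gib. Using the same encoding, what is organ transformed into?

This is the alphabet-reversal cipher (Atbash): a becomes z, b becomes y, etc.
On organ: o↔l, r↔i, g↔t, a↔z, n↔m.

litzm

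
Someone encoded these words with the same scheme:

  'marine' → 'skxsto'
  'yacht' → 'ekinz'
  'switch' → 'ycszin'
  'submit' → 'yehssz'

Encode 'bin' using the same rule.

The shift depends on letter class: consonant m→s is +6, but vowel a→k is +10. Vowels shift forward by 10 and consonants shift forward by 6.
For bin: b(cons)+6=h, i(vowel)+10=s, n(cons)+6=t.

hst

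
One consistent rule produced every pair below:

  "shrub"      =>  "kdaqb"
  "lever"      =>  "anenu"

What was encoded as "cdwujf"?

The word is reversed, then every letter is shifted forward by 9.
Undoing it on cdwujf: shift back: c−9=t, d−9=u, w−9=n, u−9=l, j−9=a, f−9=w → tunlaw; then reverse → walnut.

walnut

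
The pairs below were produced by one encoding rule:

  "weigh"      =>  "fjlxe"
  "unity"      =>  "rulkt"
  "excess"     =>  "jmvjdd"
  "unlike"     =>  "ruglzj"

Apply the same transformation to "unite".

rulkj

This is an affine cipher: with a=0,…,z=25, each position x becomes (7x+7) mod 26.
For unite: u(20)→7·20+7≡17=r; n(13)→7·13+7≡20=u; i(8)→7·8+7≡11=l; t(19)→7·19+7≡10=k; e(4)→7·4+7≡9=j (all mod 26).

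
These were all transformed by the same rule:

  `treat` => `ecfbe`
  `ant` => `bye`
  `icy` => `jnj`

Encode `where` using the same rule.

hsfcf

The shift depends on letter class: consonant t→e is +11, but vowel e→f is +1. Two shifts are in play — +1 for a/e/i/o/u, +11 for every other letter.
On where: w(cons)+11=h, h(cons)+11=s, e(vowel)+1=f, r(cons)+11=c, e(vowel)+1=f.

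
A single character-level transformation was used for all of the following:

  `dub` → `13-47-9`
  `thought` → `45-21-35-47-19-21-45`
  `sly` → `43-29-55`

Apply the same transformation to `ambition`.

d(#4)→13 and u(#21)→47: differences scale by 2, so n = 2·pos + 5. Each letter becomes 2×(its alphabet position, a=1..z=26) + 5.
On ambition: a=1→7, m=13→31, b=2→9, i=9→23, t=20→45, i=9→23, o=15→35, n=14→33.

7-31-9-23-45-23-35-33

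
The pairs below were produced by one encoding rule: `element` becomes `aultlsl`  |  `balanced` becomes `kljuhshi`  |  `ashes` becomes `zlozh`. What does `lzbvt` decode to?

mouse

The output letters match the input read backwards, each shifted +7: element reversed is tnemele. Two steps: reverse the string, then apply a Caesar shift of +7.
Decoding lzbvt: shift back: l−7=e, z−7=s, b−7=u, v−7=o, t−7=m → esuom; then reverse → mouse.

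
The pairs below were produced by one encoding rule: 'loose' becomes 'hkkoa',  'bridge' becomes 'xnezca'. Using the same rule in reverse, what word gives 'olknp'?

sport

Compare letters: l→h is +22, o→k is +22, o→k is +22 — a constant shift. Each letter is shifted forward by 22 in the alphabet (a Caesar shift of +22).
Decoding olknp: o−22=s, l−22=p, k−22=o, n−22=r, p−22=t.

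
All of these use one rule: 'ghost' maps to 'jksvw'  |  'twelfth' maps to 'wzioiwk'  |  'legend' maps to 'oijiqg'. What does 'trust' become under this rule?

The shift depends on letter class: consonant g→j is +3, but vowel o→s is +4. Vowels shift forward by 4 and consonants shift forward by 3.
For trust: t(cons)+3=w, r(cons)+3=u, u(vowel)+4=y, s(cons)+3=v, t(cons)+3=w.

wuyvw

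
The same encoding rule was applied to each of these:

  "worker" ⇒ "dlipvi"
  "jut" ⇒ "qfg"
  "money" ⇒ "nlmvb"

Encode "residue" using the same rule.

ivhrwfv

This is the alphabet-reversal cipher (Atbash): a becomes z, b becomes y, etc.
For residue: r↔i, e↔v, s↔h, i↔r, d↔w, u↔f, e↔v.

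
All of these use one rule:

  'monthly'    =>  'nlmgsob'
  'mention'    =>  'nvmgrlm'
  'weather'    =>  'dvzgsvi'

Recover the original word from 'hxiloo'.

Each pair mirrors across the alphabet (m↔n, o↔l, n↔m): positions sum to 25. This is the alphabet-reversal cipher (Atbash): a becomes z, b becomes y, etc.
Undoing it on hxiloo: h↔s, x↔c, i↔r, l↔o, o↔l, o↔l.

scroll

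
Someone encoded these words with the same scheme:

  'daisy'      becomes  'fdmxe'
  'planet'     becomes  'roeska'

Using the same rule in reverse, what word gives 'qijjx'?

In daisy: d→f is +2, a→d is +3, i→m is +4, s→x is +5 — the shift increases by 1 each position. Each letter shifts forward by (position + 2), i.e. 2, 3, 4, … — the shift grows by one for each successive letter.
Decoding qijjx: q−2=o, i−3=f, j−4=f, j−5=e, x−6=r.

offer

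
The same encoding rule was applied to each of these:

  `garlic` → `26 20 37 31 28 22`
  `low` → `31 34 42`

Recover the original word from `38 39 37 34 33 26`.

g is letter #7 and maps to 26: an offset of 19. Letters become their 1-based position plus 19 (so a→20, b→21, …).
Undoing it on 38 39 37 34 33 26: 38→(38−19)÷1=19=s, 39→(39−19)÷1=20=t, 37→(37−19)÷1=18=r, 34→(34−19)÷1=15=o, 33→(33−19)÷1=14=n, 26→(26−19)÷1=7=g.

strong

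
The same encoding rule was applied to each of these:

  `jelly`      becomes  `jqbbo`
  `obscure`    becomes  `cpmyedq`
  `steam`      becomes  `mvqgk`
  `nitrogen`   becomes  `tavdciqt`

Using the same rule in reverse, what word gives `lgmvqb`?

pastel

j(9)→j(9) and e(4)→q(16) fit y≡9x+6 (mod 26); the inverse of 9 mod 26 is 3. Each letter's alphabet position (a=0..z=25) is mapped through 9·x+6 mod 26 — an affine cipher.
Decoding lgmvqb: l(11)→3·(11−6)≡15=p; g(6)→3·(6−6)≡0=a; m(12)→3·(12−6)≡18=s; v(21)→3·(21−6)≡19=t; q(16)→3·(16−6)≡4=e; b(1)→3·(1−6)≡11=l (all mod 26).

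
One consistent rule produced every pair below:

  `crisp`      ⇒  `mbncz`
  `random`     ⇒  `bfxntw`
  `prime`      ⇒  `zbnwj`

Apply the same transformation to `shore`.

crtbj

The shift depends on letter class: consonant c→m is +10, but vowel i→n is +5. Vowels shift forward by 5 and consonants shift forward by 10.
On shore: s(cons)+10=c, h(cons)+10=r, o(vowel)+5=t, r(cons)+10=b, e(vowel)+5=j.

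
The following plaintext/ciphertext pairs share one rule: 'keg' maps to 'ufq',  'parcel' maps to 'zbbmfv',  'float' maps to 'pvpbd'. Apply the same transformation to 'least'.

The shift depends on letter class: consonant k→u is +10, but vowel e→f is +1. Two shifts are in play — +1 for a/e/i/o/u, +10 for every other letter.
Applying it to least: l(cons)+10=v, e(vowel)+1=f, a(vowel)+1=b, s(cons)+10=c, t(cons)+10=d.

vfbcd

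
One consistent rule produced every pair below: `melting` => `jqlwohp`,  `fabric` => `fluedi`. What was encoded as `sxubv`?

syrup

The output letters match the input read backwards, each shifted +3: melting reversed is gnitlem. Read the word backwards and shift each letter +3.
Decoding sxubv: shift back: s−3=p, x−3=u, u−3=r, b−3=y, v−3=s → purys; then reverse → syrup.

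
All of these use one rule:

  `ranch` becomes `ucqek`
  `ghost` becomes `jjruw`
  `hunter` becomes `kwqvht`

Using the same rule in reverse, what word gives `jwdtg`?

guard

A repeating key of period 2 is used — shifts +3, +2 over and over.
Reversing it on jwdtg: j−3=g, w−2=u, d−3=a, t−2=r, g−3=d.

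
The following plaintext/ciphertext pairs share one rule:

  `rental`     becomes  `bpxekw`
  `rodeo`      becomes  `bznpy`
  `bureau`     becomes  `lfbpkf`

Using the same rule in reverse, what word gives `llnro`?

Shifts by position in rental: pos 0: r→b (+10), pos 1: e→p (+11), pos 2: n→x (+10), pos 3: t→e (+11) — repeating every 2. It's a Vigenère-style cipher with numeric key [10,11]: position i shifts by key[i mod 2].
Undoing it on llnro: l−10=b, l−11=a, n−10=d, r−11=g, o−10=e.

badge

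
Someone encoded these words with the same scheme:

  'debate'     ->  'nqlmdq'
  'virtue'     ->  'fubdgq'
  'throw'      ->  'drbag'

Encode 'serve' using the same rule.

cqbfq

The rule splits by letter class: vowels +12, consonants +10.
Applying it to serve: s(cons)+10=c, e(vowel)+12=q, r(cons)+10=b, v(cons)+10=f, e(vowel)+12=q.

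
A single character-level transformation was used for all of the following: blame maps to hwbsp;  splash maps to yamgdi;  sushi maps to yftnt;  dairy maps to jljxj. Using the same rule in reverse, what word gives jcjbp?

drive

Shifts by position in blame: pos 0: b→h (+6), pos 1: l→w (+11), pos 2: a→b (+1), pos 3: m→s (+6), pos 4: e→p (+11) — repeating every 3. It's a Vigenère-style cipher with numeric key [6,11,1]: position i shifts by key[i mod 3].
Reversing it on jcjbp: j−6=d, c−11=r, j−1=i, b−6=v, p−11=e.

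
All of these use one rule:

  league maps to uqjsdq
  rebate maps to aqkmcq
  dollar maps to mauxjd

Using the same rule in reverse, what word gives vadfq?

mouth

Shifts by position in league: pos 0: l→u (+9), pos 1: e→q (+12), pos 2: a→j (+9), pos 3: g→s (+12) — repeating every 2. A repeating key of period 2 is used — shifts +9, +12 over and over.
Decoding vadfq: v−9=m, a−12=o, d−9=u, f−12=t, q−9=h.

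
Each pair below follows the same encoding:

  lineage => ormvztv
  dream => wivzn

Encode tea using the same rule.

Each pair mirrors across the alphabet (l↔o, i↔r, n↔m): positions sum to 25. Each letter is replaced by its mirror in the alphabet: a↔z, b↔y, c↔x, and so on (the Atbash cipher).
For tea: t↔g, e↔v, a↔z.

gvz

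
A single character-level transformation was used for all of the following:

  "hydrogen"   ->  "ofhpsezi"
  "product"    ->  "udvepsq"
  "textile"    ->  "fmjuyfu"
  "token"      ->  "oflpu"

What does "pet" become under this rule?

The output letters match the input read backwards, each shifted +1: hydrogen reversed is negordyh. Two steps: reverse the string, then apply a Caesar shift of +1.
For pet: reverse → tep; then shift: t+1=u, e+1=f, p+1=q.

ufq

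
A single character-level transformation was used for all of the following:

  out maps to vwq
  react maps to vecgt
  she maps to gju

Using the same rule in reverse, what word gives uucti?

The output letters match the input read backwards, each shifted +2: out reversed is tuo. Two steps: reverse the string, then apply a Caesar shift of +2.
Decoding uucti: shift back: u−2=s, u−2=s, c−2=a, t−2=r, i−2=g → ssarg; then reverse → grass.

grass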